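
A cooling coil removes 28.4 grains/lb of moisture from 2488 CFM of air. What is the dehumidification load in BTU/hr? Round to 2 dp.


Q = 0.68 * 2488 * 28.4 = 48048.26 BTU/hr

48048.26 BTU/hr


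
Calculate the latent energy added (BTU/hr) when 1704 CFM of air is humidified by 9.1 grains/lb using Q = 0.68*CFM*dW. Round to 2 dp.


Q = 0.68 * 1704 * 9.1 = 10544.35 BTU/hr

10544.35 BTU/hr


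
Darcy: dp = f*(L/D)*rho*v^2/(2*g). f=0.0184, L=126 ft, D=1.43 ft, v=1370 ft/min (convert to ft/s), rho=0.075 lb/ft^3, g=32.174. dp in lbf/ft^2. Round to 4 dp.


v_fps = 1370/60 = 22.8333 ft/s
dp = 0.0184*(126/1.43)*0.075*22.8333^2/(2*32.174) = 0.9852 lbf/ft^2

0.9852 lbf/ft^2


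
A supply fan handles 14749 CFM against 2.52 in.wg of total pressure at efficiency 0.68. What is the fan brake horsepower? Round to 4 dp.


BHP = 14749 * 2.52 / (6356 * 0.68) = 8.5994 hp

8.5994 hp


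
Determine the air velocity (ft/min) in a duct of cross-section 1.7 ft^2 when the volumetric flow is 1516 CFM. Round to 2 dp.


V = 1516 / 1.7 = 891.76 ft/min

891.76 ft/min


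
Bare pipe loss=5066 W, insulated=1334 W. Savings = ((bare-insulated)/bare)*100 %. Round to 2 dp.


Savings = ((5066-1334)/5066)*100 = 73.67 %

73.67 %


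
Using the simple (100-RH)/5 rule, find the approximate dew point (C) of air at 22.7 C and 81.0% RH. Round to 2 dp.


Td = 22.7 - (100-81.0)/5 = 18.90 C

18.90 C


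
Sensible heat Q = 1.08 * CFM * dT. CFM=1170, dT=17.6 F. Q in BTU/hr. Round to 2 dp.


Q = 1.08 * 1170 * 17.6 = 22239.36 BTU/hr

22239.36 BTU/hr


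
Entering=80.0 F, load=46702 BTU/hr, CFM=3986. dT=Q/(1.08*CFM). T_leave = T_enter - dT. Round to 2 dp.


dT = 46702/(1.08*3986) = 10.8486
T_leave = 80.0 - 10.8486 = 69.15 F

69.15 F


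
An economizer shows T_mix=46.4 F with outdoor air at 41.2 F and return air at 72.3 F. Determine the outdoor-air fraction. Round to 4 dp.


frac = (46.4 - 72.3) / (41.2 - 72.3) = 0.8328

0.8328


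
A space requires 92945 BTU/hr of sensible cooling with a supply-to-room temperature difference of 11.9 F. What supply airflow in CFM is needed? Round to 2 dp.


CFM = 92945 / (1.08 * 11.9) = 7231.95

7231.95 CFM


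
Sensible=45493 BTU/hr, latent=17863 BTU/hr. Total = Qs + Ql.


Qt = 45493 + 17863 = 63356 BTU/hr

63356 BTU/hr


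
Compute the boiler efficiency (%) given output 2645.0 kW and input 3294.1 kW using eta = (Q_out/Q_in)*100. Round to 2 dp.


eta = (2645.0/3294.1)*100 = 80.30 %

80.30 %


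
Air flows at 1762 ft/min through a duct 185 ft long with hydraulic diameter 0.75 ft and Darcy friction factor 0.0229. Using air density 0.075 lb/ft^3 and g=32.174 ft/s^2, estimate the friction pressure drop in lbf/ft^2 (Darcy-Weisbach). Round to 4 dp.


v_fps = 1762/60 = 29.3667 ft/s
dp = 0.0229*(185/0.75)*0.075*29.3667^2/(2*32.174) = 5.6778 lbf/ft^2

5.6778 lbf/ft^2


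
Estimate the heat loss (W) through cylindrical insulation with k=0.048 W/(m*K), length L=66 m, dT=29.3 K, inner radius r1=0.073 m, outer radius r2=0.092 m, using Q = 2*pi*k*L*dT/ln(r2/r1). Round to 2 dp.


Q = 2*pi*0.048*66*29.3/ln(0.092/0.073) = 2521.17 W

2521.17 W


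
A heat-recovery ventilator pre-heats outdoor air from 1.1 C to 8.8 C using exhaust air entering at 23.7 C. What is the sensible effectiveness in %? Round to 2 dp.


eff = (8.8-1.1)/(23.7-1.1)*100 = 34.07 %

34.07 %


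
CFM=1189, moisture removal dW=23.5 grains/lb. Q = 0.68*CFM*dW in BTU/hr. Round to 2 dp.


Q = 0.68 * 1189 * 23.5 = 19000.22 BTU/hr

19000.22 BTU/hr


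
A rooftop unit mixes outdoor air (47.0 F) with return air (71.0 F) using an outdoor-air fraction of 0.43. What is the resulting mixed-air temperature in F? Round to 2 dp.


T_mix = 0.43*47.0 + 0.57*71.0 = 60.68 F

60.68 F


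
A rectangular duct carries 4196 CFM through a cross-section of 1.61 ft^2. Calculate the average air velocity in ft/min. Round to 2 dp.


V = 4196 / 1.61 = 2606.21 ft/min

2606.21 ft/min


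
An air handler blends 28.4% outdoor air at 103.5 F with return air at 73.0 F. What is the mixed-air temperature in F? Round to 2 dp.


T_mix = 73.0 + (28.4/100)*(103.5-73.0) = 81.66 F

81.66 F


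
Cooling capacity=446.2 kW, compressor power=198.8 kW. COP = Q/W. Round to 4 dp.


COP = 446.2 / 198.8 = 2.2445

2.2445


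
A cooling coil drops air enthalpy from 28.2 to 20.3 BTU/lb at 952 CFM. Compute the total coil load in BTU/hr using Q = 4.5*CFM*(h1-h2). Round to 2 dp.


Q = 4.5 * 952 * (28.2 - 20.3) = 33843.60 BTU/hr

33843.60 BTU/hr


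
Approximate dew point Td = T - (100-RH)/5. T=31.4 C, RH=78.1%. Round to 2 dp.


Td = 31.4 - (100-78.1)/5 = 27.02 C

27.02 C


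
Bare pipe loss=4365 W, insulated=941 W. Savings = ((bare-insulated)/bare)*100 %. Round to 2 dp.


Savings = ((4365-941)/4365)*100 = 78.44 %

78.44 %


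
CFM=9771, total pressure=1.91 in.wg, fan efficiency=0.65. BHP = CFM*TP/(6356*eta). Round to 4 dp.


BHP = 9771 * 1.91 / (6356 * 0.65) = 4.5173 hp

4.5173 hp


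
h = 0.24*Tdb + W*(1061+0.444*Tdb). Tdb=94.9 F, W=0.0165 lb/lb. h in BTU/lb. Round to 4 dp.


h = 0.24*94.9 + 0.0165*(1061+0.444*94.9) = 40.9777 BTU/lb

40.9777 BTU/lb


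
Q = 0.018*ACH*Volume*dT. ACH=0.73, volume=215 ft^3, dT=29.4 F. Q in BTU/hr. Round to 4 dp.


Q = 0.018 * 0.73 * 215 * 29.4 = 83.0579 BTU/hr

83.0579 BTU/hr


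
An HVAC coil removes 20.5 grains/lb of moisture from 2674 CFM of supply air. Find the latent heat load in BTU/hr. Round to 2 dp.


Q = 0.68 * 2674 * 20.5 = 37275.56 BTU/hr

37275.56 BTU/hr


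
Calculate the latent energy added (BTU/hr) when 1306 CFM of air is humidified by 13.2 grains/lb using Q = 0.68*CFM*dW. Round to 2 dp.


Q = 0.68 * 1306 * 13.2 = 11722.66 BTU/hr

11722.66 BTU/hr


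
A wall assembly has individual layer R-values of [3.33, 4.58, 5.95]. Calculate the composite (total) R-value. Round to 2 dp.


R_total = 3.33 + 4.58 + 5.95 = 13.86

13.86


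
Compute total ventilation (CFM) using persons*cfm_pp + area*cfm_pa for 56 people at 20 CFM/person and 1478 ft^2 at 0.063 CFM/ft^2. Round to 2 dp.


Total = 56*20 + 1478*0.063 = 1213.11 CFM

1213.11 CFM


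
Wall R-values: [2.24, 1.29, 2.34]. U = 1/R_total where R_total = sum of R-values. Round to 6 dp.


R_total = 2.24 + 1.29 + 2.34 = 5.87
U = 1/5.87 = 0.170358

0.170358


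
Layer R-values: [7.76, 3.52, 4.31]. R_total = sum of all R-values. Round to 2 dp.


R_total = 7.76 + 3.52 + 4.31 = 15.59

15.59


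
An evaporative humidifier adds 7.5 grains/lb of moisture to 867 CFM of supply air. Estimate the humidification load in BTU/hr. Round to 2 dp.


Q = 0.68 * 867 * 7.5 = 4421.70 BTU/hr

4421.70 BTU/hr


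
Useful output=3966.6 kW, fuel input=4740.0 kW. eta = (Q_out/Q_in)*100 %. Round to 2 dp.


eta = (3966.6/4740.0)*100 = 83.68 %

83.68 %


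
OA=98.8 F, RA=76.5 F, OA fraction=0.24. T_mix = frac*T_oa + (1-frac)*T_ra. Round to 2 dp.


T_mix = 0.24*98.8 + 0.76*76.5 = 81.85 F

81.85 F


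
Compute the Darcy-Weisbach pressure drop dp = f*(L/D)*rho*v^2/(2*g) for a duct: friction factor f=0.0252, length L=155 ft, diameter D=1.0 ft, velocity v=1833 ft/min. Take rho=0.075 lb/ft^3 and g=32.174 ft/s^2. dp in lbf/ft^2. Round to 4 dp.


v_fps = 1833/60 = 30.55 ft/s
dp = 0.0252*(155/1.0)*0.075*30.55^2/(2*32.174) = 4.2489 lbf/ft^2

4.2489 lbf/ft^2


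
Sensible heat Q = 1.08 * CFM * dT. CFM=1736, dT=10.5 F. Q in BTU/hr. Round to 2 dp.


Q = 1.08 * 1736 * 10.5 = 19686.24 BTU/hr

19686.24 BTU/hr


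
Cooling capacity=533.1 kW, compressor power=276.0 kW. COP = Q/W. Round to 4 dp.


COP = 533.1 / 276.0 = 1.9315

1.9315


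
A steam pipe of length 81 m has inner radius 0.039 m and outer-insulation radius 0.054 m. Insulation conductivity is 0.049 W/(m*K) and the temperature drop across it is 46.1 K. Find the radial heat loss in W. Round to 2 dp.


Q = 2*pi*0.049*81*46.1/ln(0.054/0.039) = 3532.76 W

3532.76 W


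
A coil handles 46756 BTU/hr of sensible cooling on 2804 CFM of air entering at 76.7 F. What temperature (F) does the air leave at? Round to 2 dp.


dT = 46756/(1.08*2804) = 15.4396
T_leave = 76.7 - 15.4396 = 61.26 F

61.26 F


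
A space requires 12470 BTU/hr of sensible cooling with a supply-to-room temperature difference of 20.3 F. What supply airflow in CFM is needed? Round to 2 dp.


CFM = 12470 / (1.08 * 20.3) = 568.78

568.78 CFM


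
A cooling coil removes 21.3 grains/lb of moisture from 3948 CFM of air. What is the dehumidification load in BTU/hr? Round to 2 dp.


Q = 0.68 * 3948 * 21.3 = 57182.83 BTU/hr

57182.83 BTU/hr


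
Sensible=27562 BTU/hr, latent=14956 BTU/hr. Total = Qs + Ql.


Qt = 27562 + 14956 = 42518 BTU/hr

42518 BTU/hr


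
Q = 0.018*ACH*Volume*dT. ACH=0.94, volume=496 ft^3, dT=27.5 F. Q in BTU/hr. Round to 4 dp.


Q = 0.018 * 0.94 * 496 * 27.5 = 230.7888 BTU/hr

230.7888 BTU/hr


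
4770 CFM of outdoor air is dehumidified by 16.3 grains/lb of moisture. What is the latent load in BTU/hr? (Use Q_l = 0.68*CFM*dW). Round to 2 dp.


Q = 0.68 * 4770 * 16.3 = 52870.68 BTU/hr

52870.68 BTU/hr


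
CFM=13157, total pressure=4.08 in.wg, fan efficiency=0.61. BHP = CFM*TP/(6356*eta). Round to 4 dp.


BHP = 13157 * 4.08 / (6356 * 0.61) = 13.8453 hp

13.8453 hp


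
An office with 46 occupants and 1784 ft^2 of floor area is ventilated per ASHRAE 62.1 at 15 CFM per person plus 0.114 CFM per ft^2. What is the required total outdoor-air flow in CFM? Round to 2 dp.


Total = 46*15 + 1784*0.114 = 893.38 CFM

893.38 CFM


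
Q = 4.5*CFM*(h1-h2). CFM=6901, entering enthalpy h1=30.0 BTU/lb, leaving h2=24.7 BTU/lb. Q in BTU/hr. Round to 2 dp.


Q = 4.5 * 6901 * (30.0 - 24.7) = 164588.85 BTU/hr

164588.85 BTU/hr


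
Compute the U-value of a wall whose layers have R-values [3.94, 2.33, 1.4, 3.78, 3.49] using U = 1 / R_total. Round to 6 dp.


R_total = 3.94 + 2.33 + 1.4 + 3.78 + 3.49 = 14.94
U = 1/14.94 = 0.066934

0.066934


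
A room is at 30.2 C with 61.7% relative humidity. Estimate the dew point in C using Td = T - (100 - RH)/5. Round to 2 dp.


Td = 30.2 - (100-61.7)/5 = 22.54 C

22.54 C


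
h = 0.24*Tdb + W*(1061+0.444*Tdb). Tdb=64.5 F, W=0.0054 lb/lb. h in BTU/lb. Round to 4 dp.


h = 0.24*64.5 + 0.0054*(1061+0.444*64.5) = 21.3640 BTU/lb

21.3640 BTU/lb


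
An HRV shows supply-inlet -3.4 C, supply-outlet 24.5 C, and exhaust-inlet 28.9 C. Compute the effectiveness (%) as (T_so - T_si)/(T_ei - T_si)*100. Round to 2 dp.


eff = (24.5-(-3.4))/(28.9-(-3.4))*100 = 86.38 %

86.38 %


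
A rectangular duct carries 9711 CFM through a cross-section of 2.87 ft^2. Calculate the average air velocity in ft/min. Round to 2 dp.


V = 9711 / 2.87 = 3383.62 ft/min

3383.62 ft/min


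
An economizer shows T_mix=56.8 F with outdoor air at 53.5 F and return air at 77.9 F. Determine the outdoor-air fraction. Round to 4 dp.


frac = (56.8 - 77.9) / (53.5 - 77.9) = 0.8648

0.8648


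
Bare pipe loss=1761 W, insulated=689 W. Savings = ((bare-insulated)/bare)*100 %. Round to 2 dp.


Savings = ((1761-689)/1761)*100 = 60.87 %

60.87 %


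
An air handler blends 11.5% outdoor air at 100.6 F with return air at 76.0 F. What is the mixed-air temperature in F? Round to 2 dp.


T_mix = 76.0 + (11.5/100)*(100.6-76.0) = 78.83 F

78.83 F


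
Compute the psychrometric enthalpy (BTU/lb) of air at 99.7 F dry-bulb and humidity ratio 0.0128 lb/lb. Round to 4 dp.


h = 0.24*99.7 + 0.0128*(1061+0.444*99.7) = 38.0754 BTU/lb

38.0754 BTU/lb


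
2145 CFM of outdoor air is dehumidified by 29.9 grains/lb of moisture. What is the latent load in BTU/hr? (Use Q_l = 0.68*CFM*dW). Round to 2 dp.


Q = 0.68 * 2145 * 29.9 = 43612.14 BTU/hr

43612.14 BTU/hr


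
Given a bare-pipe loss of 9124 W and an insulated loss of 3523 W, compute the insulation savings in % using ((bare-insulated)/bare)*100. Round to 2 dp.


Savings = ((9124-3523)/9124)*100 = 61.39 %

61.39 %


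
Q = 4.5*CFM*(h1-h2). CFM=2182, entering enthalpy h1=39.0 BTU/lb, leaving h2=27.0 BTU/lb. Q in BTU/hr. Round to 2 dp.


Q = 4.5 * 2182 * (39.0 - 27.0) = 117828.00 BTU/hr

117828.00 BTU/hr


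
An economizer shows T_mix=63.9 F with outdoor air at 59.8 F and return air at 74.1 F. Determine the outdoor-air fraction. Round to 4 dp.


frac = (63.9 - 74.1) / (59.8 - 74.1) = 0.7133

0.7133


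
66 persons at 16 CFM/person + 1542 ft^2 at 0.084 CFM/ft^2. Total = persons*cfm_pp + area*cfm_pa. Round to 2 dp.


Total = 66*16 + 1542*0.084 = 1185.53 CFM

1185.53 CFM


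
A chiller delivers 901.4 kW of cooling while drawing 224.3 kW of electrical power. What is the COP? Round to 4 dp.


COP = 901.4 / 224.3 = 4.0187

4.0187


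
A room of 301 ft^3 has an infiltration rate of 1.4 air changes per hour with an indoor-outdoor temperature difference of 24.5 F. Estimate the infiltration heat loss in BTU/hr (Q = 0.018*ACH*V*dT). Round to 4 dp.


Q = 0.018 * 1.4 * 301 * 24.5 = 185.8374 BTU/hr

185.8374 BTU/hr


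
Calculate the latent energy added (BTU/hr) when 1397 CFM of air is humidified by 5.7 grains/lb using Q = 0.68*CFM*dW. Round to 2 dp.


Q = 0.68 * 1397 * 5.7 = 5414.77 BTU/hr

5414.77 BTU/hr


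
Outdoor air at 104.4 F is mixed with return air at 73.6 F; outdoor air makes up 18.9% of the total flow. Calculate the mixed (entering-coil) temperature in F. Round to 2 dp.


T_mix = 73.6 + (18.9/100)*(104.4-73.6) = 79.42 F

79.42 F


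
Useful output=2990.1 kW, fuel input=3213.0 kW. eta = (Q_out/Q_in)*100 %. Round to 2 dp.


eta = (2990.1/3213.0)*100 = 93.06 %

93.06 %


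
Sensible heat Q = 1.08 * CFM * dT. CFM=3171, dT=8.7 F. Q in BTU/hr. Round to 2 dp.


Q = 1.08 * 3171 * 8.7 = 29794.72 BTU/hr

29794.72 BTU/hr


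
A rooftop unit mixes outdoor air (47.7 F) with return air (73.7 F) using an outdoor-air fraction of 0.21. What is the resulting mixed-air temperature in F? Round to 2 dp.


T_mix = 0.21*47.7 + 0.79*73.7 = 68.24 F

68.24 F


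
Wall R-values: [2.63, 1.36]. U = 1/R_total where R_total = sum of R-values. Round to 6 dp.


R_total = 2.63 + 1.36 = 3.99
U = 1/3.99 = 0.250627

0.250627


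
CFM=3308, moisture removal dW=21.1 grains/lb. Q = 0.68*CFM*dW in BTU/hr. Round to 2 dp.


Q = 0.68 * 3308 * 21.1 = 47463.18 BTU/hr

47463.18 BTU/hr


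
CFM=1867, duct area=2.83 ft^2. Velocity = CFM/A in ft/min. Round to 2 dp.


V = 1867 / 2.83 = 659.72 ft/min

659.72 ft/min


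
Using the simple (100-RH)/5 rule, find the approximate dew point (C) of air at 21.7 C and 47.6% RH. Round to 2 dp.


Td = 21.7 - (100-47.6)/5 = 11.22 C

11.22 C


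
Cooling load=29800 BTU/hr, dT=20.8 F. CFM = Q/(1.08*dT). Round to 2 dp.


CFM = 29800 / (1.08 * 20.8) = 1326.57

1326.57 CFM


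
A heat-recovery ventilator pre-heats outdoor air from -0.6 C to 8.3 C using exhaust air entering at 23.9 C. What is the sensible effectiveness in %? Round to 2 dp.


eff = (8.3-(-0.6))/(23.9-(-0.6))*100 = 36.33 %

36.33 %


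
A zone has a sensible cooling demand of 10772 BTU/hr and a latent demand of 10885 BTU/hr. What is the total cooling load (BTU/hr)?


Qt = 10772 + 10885 = 21657 BTU/hr

21657 BTU/hr


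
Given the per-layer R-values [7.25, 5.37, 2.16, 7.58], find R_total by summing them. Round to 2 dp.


R_total = 7.25 + 5.37 + 2.16 + 7.58 = 22.36

22.36


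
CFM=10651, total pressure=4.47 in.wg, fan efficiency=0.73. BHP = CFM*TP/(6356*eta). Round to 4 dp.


BHP = 10651 * 4.47 / (6356 * 0.73) = 10.2610 hp

10.2610 hp


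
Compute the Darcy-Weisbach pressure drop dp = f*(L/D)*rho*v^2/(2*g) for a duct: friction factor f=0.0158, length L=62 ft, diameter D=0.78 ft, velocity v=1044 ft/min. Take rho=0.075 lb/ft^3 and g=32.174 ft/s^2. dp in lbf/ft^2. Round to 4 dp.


v_fps = 1044/60 = 17.4 ft/s
dp = 0.0158*(62/0.78)*0.075*17.4^2/(2*32.174) = 0.4432 lbf/ft^2

0.4432 lbf/ft^2


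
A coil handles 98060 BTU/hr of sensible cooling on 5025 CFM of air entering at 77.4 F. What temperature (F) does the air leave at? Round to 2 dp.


dT = 98060/(1.08*5025) = 18.0689
T_leave = 77.4 - 18.0689 = 59.33 F

59.33 F


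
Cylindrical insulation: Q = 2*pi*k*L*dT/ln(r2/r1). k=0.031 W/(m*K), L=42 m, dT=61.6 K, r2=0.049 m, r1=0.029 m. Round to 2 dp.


Q = 2*pi*0.031*42*61.6/ln(0.049/0.029) = 960.74 W

960.74 W


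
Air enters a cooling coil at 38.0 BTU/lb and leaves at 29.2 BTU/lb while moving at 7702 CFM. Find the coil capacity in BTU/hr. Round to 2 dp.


Q = 4.5 * 7702 * (38.0 - 29.2) = 304999.20 BTU/hr

304999.20 BTU/hr


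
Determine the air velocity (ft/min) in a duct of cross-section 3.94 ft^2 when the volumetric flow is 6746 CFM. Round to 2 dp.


V = 6746 / 3.94 = 1712.18 ft/min

1712.18 ft/min


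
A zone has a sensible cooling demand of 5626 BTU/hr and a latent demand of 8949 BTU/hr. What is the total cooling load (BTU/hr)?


Qt = 5626 + 8949 = 14575 BTU/hr

14575 BTU/hr


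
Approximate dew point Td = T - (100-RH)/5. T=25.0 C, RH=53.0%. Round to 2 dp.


Td = 25.0 - (100-53.0)/5 = 15.60 C

15.60 C


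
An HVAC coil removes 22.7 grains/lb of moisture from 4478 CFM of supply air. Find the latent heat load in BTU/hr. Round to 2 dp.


Q = 0.68 * 4478 * 22.7 = 69122.41 BTU/hr

69122.41 BTU/hr


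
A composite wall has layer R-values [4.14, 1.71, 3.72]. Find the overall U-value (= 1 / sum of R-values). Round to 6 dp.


R_total = 4.14 + 1.71 + 3.72 = 9.57
U = 1/9.57 = 0.104493

0.104493


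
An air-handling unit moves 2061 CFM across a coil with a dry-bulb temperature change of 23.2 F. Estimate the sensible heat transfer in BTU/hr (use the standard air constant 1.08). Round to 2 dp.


Q = 1.08 * 2061 * 23.2 = 51640.42 BTU/hr

51640.42 BTU/hr


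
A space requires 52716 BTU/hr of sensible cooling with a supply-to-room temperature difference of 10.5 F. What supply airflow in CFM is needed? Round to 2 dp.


CFM = 52716 / (1.08 * 10.5) = 4648.68

4648.68 CFM


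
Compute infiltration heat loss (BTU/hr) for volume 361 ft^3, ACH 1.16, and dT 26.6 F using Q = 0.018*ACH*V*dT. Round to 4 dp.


Q = 0.018 * 1.16 * 361 * 26.6 = 200.5023 BTU/hr

200.5023 BTU/hr


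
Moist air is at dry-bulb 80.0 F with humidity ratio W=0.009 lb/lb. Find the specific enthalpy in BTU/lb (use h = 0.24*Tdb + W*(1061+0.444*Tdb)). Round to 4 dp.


h = 0.24*80.0 + 0.009*(1061+0.444*80.0) = 29.0687 BTU/lb

29.0687 BTU/lb


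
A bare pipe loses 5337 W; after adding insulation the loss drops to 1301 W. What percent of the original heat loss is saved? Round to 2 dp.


Savings = ((5337-1301)/5337)*100 = 75.62 %

75.62 %


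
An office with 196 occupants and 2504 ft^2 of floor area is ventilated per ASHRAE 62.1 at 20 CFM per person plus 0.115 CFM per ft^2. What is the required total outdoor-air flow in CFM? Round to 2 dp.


Total = 196*20 + 2504*0.115 = 4207.96 CFM

4207.96 CFM


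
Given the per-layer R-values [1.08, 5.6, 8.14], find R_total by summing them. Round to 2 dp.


R_total = 1.08 + 5.6 + 8.14 = 14.82

14.82


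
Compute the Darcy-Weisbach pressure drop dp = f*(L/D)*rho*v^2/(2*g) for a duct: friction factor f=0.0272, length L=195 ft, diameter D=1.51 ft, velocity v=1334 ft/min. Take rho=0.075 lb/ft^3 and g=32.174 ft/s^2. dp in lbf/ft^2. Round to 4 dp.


v_fps = 1334/60 = 22.2333 ft/s
dp = 0.0272*(195/1.51)*0.075*22.2333^2/(2*32.174) = 2.0238 lbf/ft^2

2.0238 lbf/ft^2


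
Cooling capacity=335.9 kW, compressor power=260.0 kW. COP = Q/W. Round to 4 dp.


COP = 335.9 / 260.0 = 1.2919

1.2919


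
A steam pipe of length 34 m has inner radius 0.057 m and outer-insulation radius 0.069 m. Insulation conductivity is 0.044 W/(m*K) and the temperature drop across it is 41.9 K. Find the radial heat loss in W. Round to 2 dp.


Q = 2*pi*0.044*34*41.9/ln(0.069/0.057) = 2061.42 W

2061.42 W


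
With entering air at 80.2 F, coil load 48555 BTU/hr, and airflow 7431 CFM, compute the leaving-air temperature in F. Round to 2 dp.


dT = 48555/(1.08*7431) = 6.0501
T_leave = 80.2 - 6.0501 = 74.15 F

74.15 F


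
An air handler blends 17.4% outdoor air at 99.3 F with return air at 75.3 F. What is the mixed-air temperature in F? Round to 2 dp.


T_mix = 75.3 + (17.4/100)*(99.3-75.3) = 79.48 F

79.48 F


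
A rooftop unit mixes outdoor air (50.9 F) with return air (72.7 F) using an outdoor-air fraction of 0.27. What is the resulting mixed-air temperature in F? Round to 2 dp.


T_mix = 0.27*50.9 + 0.73*72.7 = 66.81 F

66.81 F


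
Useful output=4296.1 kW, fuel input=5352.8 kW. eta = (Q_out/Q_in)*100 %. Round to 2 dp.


eta = (4296.1/5352.8)*100 = 80.26 %

80.26 %


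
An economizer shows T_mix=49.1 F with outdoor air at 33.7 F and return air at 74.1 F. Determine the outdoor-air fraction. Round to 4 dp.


frac = (49.1 - 74.1) / (33.7 - 74.1) = 0.6188

0.6188


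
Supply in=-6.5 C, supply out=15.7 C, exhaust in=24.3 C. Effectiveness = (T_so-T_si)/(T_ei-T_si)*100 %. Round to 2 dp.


eff = (15.7-(-6.5))/(24.3-(-6.5))*100 = 72.08 %

72.08 %


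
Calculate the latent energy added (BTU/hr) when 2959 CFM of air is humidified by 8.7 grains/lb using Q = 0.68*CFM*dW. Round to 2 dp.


Q = 0.68 * 2959 * 8.7 = 17505.44 BTU/hr

17505.44 BTU/hr


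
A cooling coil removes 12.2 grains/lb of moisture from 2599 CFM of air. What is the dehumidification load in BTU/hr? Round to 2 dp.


Q = 0.68 * 2599 * 12.2 = 21561.30 BTU/hr

21561.30 BTU/hr


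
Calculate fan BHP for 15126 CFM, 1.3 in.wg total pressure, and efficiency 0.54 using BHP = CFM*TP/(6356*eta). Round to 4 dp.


BHP = 15126 * 1.3 / (6356 * 0.54) = 5.7291 hp

5.7291 hp


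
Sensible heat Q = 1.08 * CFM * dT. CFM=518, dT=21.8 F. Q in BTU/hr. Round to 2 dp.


Q = 1.08 * 518 * 21.8 = 12195.79 BTU/hr

12195.79 BTU/hr


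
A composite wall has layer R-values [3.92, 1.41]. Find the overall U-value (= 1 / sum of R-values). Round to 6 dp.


R_total = 3.92 + 1.41 = 5.33
U = 1/5.33 = 0.187617

0.187617


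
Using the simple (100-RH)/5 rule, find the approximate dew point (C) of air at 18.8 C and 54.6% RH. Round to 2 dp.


Td = 18.8 - (100-54.6)/5 = 9.72 C

9.72 C


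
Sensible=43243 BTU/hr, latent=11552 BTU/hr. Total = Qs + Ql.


Qt = 43243 + 11552 = 54795 BTU/hr

54795 BTU/hr


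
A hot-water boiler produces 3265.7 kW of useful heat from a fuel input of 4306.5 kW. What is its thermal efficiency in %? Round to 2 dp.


eta = (3265.7/4306.5)*100 = 75.83 %

75.83 %


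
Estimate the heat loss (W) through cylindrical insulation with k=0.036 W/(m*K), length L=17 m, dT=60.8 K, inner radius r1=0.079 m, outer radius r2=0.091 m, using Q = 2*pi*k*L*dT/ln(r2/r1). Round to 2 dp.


Q = 2*pi*0.036*17*60.8/ln(0.091/0.079) = 1653.29 W

1653.29 W


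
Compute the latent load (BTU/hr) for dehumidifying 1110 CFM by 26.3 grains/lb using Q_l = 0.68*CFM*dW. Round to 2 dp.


Q = 0.68 * 1110 * 26.3 = 19851.24 BTU/hr

19851.24 BTU/hr


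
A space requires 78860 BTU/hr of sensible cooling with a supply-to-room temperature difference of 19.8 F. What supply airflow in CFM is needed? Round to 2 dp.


CFM = 78860 / (1.08 * 19.8) = 3687.80

3687.80 CFM


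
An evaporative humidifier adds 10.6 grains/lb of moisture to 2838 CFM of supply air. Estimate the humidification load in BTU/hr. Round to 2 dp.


Q = 0.68 * 2838 * 10.6 = 20456.30 BTU/hr

20456.30 BTU/hr


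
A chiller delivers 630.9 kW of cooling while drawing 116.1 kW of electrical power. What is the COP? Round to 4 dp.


COP = 630.9 / 116.1 = 5.4341

5.4341


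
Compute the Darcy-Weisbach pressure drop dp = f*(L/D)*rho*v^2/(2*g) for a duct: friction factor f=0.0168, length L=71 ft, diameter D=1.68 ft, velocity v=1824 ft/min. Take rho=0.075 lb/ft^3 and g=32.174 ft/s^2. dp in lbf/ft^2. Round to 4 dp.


v_fps = 1824/60 = 30.4 ft/s
dp = 0.0168*(71/1.68)*0.075*30.4^2/(2*32.174) = 0.7648 lbf/ft^2

0.7648 lbf/ft^2


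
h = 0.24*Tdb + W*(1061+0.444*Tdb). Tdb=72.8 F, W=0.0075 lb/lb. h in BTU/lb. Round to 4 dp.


h = 0.24*72.8 + 0.0075*(1061+0.444*72.8) = 25.6719 BTU/lb

25.6719 BTU/lb


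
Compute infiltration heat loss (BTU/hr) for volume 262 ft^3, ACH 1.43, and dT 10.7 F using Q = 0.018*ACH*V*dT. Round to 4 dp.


Q = 0.018 * 1.43 * 262 * 10.7 = 72.1595 BTU/hr

72.1595 BTU/hr


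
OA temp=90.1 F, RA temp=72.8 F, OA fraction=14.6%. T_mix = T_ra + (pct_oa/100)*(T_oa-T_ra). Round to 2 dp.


T_mix = 72.8 + (14.6/100)*(90.1-72.8) = 75.33 F

75.33 F


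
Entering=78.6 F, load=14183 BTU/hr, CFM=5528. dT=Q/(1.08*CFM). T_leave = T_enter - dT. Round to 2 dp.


dT = 14183/(1.08*5528) = 2.3756
T_leave = 78.6 - 2.3756 = 76.22 F

76.22 F


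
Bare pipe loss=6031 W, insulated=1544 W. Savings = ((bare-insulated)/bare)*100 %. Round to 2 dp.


Savings = ((6031-1544)/6031)*100 = 74.40 %

74.40 %


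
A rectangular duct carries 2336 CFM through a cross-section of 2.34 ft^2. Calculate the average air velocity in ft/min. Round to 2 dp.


V = 2336 / 2.34 = 998.29 ft/min

998.29 ft/min


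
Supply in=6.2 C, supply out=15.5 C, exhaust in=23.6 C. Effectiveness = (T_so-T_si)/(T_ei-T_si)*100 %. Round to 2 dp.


eff = (15.5-6.2)/(23.6-6.2)*100 = 53.45 %

53.45 %


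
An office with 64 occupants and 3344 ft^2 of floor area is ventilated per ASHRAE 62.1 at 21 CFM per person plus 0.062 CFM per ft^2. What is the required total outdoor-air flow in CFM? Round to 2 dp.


Total = 64*21 + 3344*0.062 = 1551.33 CFM

1551.33 CFM


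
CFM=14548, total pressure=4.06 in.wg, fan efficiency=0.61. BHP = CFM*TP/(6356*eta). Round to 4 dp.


BHP = 14548 * 4.06 / (6356 * 0.61) = 15.2341 hp

15.2341 hp


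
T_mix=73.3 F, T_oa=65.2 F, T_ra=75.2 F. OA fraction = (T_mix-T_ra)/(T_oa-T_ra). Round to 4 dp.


frac = (73.3 - 75.2) / (65.2 - 75.2) = 0.1900

0.1900


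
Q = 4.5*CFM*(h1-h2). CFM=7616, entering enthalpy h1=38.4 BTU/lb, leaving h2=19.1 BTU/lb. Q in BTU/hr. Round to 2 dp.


Q = 4.5 * 7616 * (38.4 - 19.1) = 661449.60 BTU/hr

661449.60 BTU/hr


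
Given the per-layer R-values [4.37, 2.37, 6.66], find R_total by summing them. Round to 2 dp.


R_total = 4.37 + 2.37 + 6.66 = 13.40

13.40


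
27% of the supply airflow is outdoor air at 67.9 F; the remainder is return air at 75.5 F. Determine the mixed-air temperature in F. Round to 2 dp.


T_mix = 0.27*67.9 + 0.73*75.5 = 73.45 F

73.45 F


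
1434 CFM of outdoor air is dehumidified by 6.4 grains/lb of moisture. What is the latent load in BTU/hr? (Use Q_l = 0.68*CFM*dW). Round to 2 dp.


Q = 0.68 * 1434 * 6.4 = 6240.77 BTU/hr

6240.77 BTU/hr


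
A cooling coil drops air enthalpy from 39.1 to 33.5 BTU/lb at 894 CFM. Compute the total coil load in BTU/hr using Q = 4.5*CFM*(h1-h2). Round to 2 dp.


Q = 4.5 * 894 * (39.1 - 33.5) = 22528.80 BTU/hr

22528.80 BTU/hr


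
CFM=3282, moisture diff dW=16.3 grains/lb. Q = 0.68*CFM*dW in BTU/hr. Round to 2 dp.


Q = 0.68 * 3282 * 16.3 = 36377.69 BTU/hr

36377.69 BTU/hr


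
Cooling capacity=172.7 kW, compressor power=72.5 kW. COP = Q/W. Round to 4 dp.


COP = 172.7 / 72.5 = 2.3821

2.3821


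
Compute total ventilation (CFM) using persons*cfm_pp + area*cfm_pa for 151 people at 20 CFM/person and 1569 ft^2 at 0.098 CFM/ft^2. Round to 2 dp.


Total = 151*20 + 1569*0.098 = 3173.76 CFM

3173.76 CFM


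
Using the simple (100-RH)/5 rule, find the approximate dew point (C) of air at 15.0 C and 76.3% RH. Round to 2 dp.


Td = 15.0 - (100-76.3)/5 = 10.26 C

10.26 C


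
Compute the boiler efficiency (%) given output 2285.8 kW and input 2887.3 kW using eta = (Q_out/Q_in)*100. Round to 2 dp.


eta = (2285.8/2887.3)*100 = 79.17 %

79.17 %


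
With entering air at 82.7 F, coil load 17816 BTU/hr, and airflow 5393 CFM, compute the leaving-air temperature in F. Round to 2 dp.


dT = 17816/(1.08*5393) = 3.0588
T_leave = 82.7 - 3.0588 = 79.64 F

79.64 F


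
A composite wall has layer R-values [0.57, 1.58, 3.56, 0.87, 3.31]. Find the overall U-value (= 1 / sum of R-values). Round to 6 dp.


R_total = 0.57 + 1.58 + 3.56 + 0.87 + 3.31 = 9.89
U = 1/9.89 = 0.101112

0.101112


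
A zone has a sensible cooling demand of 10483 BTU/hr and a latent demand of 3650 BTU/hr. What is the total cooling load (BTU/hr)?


Qt = 10483 + 3650 = 14133 BTU/hr

14133 BTU/hr


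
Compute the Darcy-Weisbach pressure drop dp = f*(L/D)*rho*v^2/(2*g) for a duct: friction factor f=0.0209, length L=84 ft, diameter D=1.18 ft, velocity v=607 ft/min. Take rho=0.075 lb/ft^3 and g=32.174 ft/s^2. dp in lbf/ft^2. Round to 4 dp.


v_fps = 607/60 = 10.1167 ft/s
dp = 0.0209*(84/1.18)*0.075*10.1167^2/(2*32.174) = 0.1775 lbf/ft^2

0.1775 lbf/ft^2


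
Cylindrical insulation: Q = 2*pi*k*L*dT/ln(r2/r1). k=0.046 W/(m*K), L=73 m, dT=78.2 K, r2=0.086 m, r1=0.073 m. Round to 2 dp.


Q = 2*pi*0.046*73*78.2/ln(0.086/0.073) = 10067.47 W

10067.47 W


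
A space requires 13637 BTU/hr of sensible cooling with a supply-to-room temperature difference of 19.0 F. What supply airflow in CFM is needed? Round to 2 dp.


CFM = 13637 / (1.08 * 19.0) = 664.57

664.57 CFM


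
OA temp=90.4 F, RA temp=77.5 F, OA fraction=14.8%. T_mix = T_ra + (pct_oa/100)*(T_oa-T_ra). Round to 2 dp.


T_mix = 77.5 + (14.8/100)*(90.4-77.5) = 79.41 F

79.41 F


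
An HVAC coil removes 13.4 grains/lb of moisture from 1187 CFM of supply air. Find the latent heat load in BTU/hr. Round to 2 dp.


Q = 0.68 * 1187 * 13.4 = 10815.94 BTU/hr

10815.94 BTU/hr


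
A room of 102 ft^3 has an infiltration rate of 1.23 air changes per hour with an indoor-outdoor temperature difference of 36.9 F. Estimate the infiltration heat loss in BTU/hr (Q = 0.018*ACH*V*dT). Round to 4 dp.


Q = 0.018 * 1.23 * 102 * 36.9 = 83.3305 BTU/hr

83.3305 BTU/hr


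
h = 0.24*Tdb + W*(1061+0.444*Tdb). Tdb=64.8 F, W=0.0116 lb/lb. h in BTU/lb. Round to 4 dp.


h = 0.24*64.8 + 0.0116*(1061+0.444*64.8) = 28.1933 BTU/lb

28.1933 BTU/lb


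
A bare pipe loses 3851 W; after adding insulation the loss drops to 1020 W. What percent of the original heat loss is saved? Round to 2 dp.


Savings = ((3851-1020)/3851)*100 = 73.51 %

73.51 %


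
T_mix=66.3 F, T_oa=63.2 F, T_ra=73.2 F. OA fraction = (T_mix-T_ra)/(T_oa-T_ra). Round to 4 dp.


frac = (66.3 - 73.2) / (63.2 - 73.2) = 0.6900

0.6900


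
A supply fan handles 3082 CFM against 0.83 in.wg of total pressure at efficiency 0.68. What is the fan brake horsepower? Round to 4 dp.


BHP = 3082 * 0.83 / (6356 * 0.68) = 0.5919 hp

0.5919 hp


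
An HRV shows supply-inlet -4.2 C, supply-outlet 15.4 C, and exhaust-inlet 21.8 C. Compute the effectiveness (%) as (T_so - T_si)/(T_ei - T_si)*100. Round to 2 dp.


eff = (15.4-(-4.2))/(21.8-(-4.2))*100 = 75.38 %

75.38 %


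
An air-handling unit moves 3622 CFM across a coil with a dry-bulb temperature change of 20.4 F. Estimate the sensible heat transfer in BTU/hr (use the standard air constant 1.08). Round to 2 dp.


Q = 1.08 * 3622 * 20.4 = 79799.90 BTU/hr

79799.90 BTU/hr


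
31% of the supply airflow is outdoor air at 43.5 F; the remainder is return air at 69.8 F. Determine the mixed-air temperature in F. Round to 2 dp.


T_mix = 0.31*43.5 + 0.69*69.8 = 61.65 F

61.65 F


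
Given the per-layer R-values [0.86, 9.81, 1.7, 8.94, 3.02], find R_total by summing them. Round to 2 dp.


R_total = 0.86 + 9.81 + 1.7 + 8.94 + 3.02 = 24.33

24.33


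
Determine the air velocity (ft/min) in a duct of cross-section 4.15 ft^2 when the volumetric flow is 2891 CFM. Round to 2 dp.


V = 2891 / 4.15 = 696.63 ft/min

696.63 ft/min


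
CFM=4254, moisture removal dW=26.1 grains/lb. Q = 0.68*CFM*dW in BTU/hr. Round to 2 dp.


Q = 0.68 * 4254 * 26.1 = 75499.99 BTU/hr

75499.99 BTU/hr


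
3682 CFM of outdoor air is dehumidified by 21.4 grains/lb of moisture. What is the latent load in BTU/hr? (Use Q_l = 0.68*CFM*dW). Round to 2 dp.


Q = 0.68 * 3682 * 21.4 = 53580.46 BTU/hr

53580.46 BTU/hr


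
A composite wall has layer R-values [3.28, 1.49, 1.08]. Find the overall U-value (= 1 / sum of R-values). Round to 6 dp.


R_total = 3.28 + 1.49 + 1.08 = 5.85
U = 1/5.85 = 0.170940

0.170940


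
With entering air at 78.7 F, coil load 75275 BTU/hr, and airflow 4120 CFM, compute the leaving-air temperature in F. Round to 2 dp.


dT = 75275/(1.08*4120) = 16.9173
T_leave = 78.7 - 16.9173 = 61.78 F

61.78 F


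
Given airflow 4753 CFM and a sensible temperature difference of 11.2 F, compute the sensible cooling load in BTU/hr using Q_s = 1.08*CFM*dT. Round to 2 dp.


Q = 1.08 * 4753 * 11.2 = 57492.29 BTU/hr

57492.29 BTU/hr


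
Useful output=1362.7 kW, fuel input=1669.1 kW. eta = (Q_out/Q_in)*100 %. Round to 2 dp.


eta = (1362.7/1669.1)*100 = 81.64 %

81.64 %


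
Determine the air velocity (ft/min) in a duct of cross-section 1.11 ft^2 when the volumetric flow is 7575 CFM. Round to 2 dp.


V = 7575 / 1.11 = 6824.32 ft/min

6824.32 ft/min


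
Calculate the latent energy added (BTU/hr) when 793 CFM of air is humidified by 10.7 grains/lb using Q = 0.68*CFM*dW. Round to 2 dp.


Q = 0.68 * 793 * 10.7 = 5769.87 BTU/hr

5769.87 BTU/hr


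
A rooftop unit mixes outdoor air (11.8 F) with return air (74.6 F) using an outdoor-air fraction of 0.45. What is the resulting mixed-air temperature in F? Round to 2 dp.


T_mix = 0.45*11.8 + 0.55*74.6 = 46.34 F

46.34 F


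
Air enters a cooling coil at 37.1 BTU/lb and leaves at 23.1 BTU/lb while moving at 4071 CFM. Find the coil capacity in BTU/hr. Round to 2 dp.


Q = 4.5 * 4071 * (37.1 - 23.1) = 256473.00 BTU/hr

256473.00 BTU/hr


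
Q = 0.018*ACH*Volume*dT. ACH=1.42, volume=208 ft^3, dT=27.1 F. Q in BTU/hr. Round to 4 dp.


Q = 0.018 * 1.42 * 208 * 27.1 = 144.0766 BTU/hr

144.0766 BTU/hr


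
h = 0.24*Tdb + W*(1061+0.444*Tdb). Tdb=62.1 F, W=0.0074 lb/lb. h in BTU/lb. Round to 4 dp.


h = 0.24*62.1 + 0.0074*(1061+0.444*62.1) = 22.9594 BTU/lb

22.9594 BTU/lb


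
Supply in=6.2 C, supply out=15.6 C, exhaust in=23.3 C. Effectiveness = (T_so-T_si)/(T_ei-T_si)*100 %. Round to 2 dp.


eff = (15.6-6.2)/(23.3-6.2)*100 = 54.97 %

54.97 %


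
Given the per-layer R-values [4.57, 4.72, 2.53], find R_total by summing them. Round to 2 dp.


R_total = 4.57 + 4.72 + 2.53 = 11.82

11.82


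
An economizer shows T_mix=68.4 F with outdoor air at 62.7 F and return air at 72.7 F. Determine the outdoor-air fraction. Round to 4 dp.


frac = (68.4 - 72.7) / (62.7 - 72.7) = 0.4300

0.4300


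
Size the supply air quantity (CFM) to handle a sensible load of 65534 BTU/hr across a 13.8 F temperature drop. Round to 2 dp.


CFM = 65534 / (1.08 * 13.8) = 4397.07

4397.07 CFM


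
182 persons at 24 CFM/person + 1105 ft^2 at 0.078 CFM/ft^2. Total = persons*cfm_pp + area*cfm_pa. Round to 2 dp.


Total = 182*24 + 1105*0.078 = 4454.19 CFM

4454.19 CFM


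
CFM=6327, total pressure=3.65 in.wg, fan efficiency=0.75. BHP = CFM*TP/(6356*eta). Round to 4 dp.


BHP = 6327 * 3.65 / (6356 * 0.75) = 4.8445 hp

4.8445 hp


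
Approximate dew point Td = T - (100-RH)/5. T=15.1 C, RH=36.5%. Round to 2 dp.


Td = 15.1 - (100-36.5)/5 = 2.40 C

2.40 C


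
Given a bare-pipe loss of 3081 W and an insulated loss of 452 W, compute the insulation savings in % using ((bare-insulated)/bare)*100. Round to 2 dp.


Savings = ((3081-452)/3081)*100 = 85.33 %

85.33 %


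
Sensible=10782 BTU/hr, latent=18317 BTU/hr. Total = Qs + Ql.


Qt = 10782 + 18317 = 29099 BTU/hr

29099 BTU/hr


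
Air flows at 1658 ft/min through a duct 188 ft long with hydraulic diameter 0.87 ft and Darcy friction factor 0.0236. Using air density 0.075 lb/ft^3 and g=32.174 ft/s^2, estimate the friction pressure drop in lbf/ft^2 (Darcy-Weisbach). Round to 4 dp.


v_fps = 1658/60 = 27.6333 ft/s
dp = 0.0236*(188/0.87)*0.075*27.6333^2/(2*32.174) = 4.5388 lbf/ft^2

4.5388 lbf/ft^2


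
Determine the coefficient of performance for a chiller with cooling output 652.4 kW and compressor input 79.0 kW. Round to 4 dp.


COP = 652.4 / 79.0 = 8.2582

8.2582


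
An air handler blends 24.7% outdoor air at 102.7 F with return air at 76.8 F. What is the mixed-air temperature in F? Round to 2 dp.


T_mix = 76.8 + (24.7/100)*(102.7-76.8) = 83.20 F

83.20 F


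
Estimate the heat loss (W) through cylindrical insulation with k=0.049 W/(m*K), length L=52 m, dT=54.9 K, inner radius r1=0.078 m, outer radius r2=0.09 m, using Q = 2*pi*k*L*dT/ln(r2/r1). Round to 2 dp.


Q = 2*pi*0.049*52*54.9/ln(0.09/0.078) = 6141.99 W

6141.99 W


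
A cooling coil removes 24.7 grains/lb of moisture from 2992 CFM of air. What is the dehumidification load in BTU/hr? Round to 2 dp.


Q = 0.68 * 2992 * 24.7 = 50253.63 BTU/hr

50253.63 BTU/hr


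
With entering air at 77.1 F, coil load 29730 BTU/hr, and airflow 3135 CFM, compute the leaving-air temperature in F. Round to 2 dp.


dT = 29730/(1.08*3135) = 8.7808
T_leave = 77.1 - 8.7808 = 68.32 F

68.32 F


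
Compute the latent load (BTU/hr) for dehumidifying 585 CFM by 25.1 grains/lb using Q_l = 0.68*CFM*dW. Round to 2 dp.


Q = 0.68 * 585 * 25.1 = 9984.78 BTU/hr

9984.78 BTU/hr


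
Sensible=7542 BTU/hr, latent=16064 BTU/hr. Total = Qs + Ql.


Qt = 7542 + 16064 = 23606 BTU/hr

23606 BTU/hr


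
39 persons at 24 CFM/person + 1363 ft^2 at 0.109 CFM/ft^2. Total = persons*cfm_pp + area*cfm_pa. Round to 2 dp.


Total = 39*24 + 1363*0.109 = 1084.57 CFM

1084.57 CFM


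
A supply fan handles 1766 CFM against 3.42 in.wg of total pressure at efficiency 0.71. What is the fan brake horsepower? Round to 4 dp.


BHP = 1766 * 3.42 / (6356 * 0.71) = 1.3384 hp

1.3384 hp


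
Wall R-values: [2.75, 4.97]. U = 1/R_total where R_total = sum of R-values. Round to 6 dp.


R_total = 2.75 + 4.97 = 7.72
U = 1/7.72 = 0.129534

0.129534


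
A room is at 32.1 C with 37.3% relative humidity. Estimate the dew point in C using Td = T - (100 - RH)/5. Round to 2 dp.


Td = 32.1 - (100-37.3)/5 = 19.56 C

19.56 C


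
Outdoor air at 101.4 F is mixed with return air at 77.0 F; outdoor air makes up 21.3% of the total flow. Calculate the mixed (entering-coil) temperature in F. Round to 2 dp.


T_mix = 77.0 + (21.3/100)*(101.4-77.0) = 82.20 F

82.20 F


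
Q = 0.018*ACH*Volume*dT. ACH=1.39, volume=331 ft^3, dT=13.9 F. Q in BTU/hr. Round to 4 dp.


Q = 0.018 * 1.39 * 331 * 13.9 = 115.1145 BTU/hr

115.1145 BTU/hr


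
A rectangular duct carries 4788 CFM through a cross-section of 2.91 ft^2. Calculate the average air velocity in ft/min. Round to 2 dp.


V = 4788 / 2.91 = 1645.36 ft/min

1645.36 ft/min


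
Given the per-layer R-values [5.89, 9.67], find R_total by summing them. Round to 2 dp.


R_total = 5.89 + 9.67 = 15.56

15.56


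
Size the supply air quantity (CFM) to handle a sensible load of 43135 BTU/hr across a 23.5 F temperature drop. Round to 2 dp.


CFM = 43135 / (1.08 * 23.5) = 1699.57

1699.57 CFM


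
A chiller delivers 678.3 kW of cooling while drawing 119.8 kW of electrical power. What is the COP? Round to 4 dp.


COP = 678.3 / 119.8 = 5.6619

5.6619


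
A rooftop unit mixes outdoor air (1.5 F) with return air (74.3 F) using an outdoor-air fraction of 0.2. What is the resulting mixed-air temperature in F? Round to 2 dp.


T_mix = 0.2*1.5 + 0.8*74.3 = 59.74 F

59.74 F


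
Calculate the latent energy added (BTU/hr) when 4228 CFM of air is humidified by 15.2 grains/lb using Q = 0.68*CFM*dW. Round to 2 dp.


Q = 0.68 * 4228 * 15.2 = 43700.61 BTU/hr

43700.61 BTU/hr


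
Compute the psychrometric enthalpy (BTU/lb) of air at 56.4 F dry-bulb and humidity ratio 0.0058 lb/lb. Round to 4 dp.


h = 0.24*56.4 + 0.0058*(1061+0.444*56.4) = 19.8350 BTU/lb

19.8350 BTU/lb
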